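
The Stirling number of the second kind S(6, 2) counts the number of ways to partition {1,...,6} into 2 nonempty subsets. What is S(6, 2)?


Using the explicit formula S(n,k) = (1/k!) sum_{j=0}^{k} (-1)^(k-j) C(k,j) j^n:
S(6, 2) = 31
Equivalently, S(n,k) is n! times the coefficient of x^n in the EGF (e^x - 1)^k / k!.

31


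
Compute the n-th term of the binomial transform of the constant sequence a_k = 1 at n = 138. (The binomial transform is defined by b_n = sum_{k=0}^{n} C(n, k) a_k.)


With a_k = 1 for all k, b_n = sum_{k=0}^{n} C(n, k) = 2^n by the binomial theorem.
For n = 138: 2^138 = 348449143727040986586495598010130648530944.

348449143727040986586495598010130648530944


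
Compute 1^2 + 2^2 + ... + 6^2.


This power sum has a closed form given by Faulhaber's formula
sum_{k=1}^{m} k^p = (1 / (p + 1)) * sum_{j=0}^{p} C(p + 1, j) B_j m^(p + 1 - j),
but for small m direct computation is fastest:
1 + 4 + 9 + 16 + 25 + 36 = 91.

91


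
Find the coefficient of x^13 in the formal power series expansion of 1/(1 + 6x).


Write 1/(1 + c x) = 1/(1 - (-c) x) and apply the geometric-series identity
1/(1 - y) = sum_{k>=0} y^k to get 1/(1 + c x) = sum_{k>=0} (-c)^k x^k.
So the coefficient of x^k is (-c)^k = (-1)^k * c^k.
Here c = 6 and k = 13:
(-6)^13 = -1 * 13060694016 = -13060694016

-13060694016


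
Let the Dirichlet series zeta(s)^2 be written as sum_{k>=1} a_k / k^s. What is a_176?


The Dirichlet convolution of the constant function 1 with itself gives (1 * 1)(k) = sum_{d | k} 1 = d(k), the number of positive divisors of k.
Since zeta(s) = sum_{k>=1} 1/k^s, we have zeta(s)^2 = sum_{k>=1} d(k)/k^s, so a_k = d(k).
For k = 176: the divisors are 1, 2, 4, 8, 11, 16, 22, 44, 88, 176.
Count = 10.

10


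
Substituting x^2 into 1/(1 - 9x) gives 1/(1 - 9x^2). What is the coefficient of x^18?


The coefficient of x^(2m) in 1/(1 - 9x^2) is 9^m.
With n = 18 = 2*9, the coefficient is 9^9 = 387420489.

387420489


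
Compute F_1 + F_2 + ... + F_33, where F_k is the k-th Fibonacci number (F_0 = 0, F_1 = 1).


Use the identity sum_{k=0}^{N} F_k = F_{N+2} - 1 (which follows from F_{k+2} - F_{k+1} = F_k). Then
sum_{k=1}^{33} F_k = (F_{35} - 1) - (F_{2} - 1) = F_{35} - F_{2}.
Computing: F_{35} = 9227465, F_{2} = 1, so
Sum = 9227465 - 1 = 9227464.

9227464


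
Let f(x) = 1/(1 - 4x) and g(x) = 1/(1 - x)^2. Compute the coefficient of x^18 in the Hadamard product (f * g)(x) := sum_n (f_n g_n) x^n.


f has coefficients f_k = 4^k. For g = 1/(1 - x)^2 the coefficient is g_k = C(k + 1, 1) = k + 1. The Hadamard coefficient is (f * g)_k = 4^k * (k + 1).
For k = 18: 4^18 * 19 = 68719476736 * 19 = 1305670057984.

1305670057984


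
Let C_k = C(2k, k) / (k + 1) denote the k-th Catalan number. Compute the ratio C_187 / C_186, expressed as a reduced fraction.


Using C_k = (2k)! / (k! (k+1)!), the ratio C_{k+1}/C_k simplifies to
C_{k+1}/C_k = [(2k+2)! / ((k+1)! (k+2)!)] * [k! (k+1)! / (2k)!]
 = (2k+2)(2k+1) / ((k+1)(k+2)) = 2(2k+1) / (k+2).
For k = 186: 2(2*186 + 1) / (186 + 2) = 746/188 = 373/94.

373/94


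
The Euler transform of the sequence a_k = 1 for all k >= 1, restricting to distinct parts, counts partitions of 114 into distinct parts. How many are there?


Partitions of 114 into distinct parts can be computed via generating function.
Product (1+x)(1+x^2)(1+x^3)...
The coefficient of x^114 = 1378304

1378304


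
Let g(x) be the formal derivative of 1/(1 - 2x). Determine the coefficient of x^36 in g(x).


Differentiate termwise: d/dx sum_{k>=0} 2^k x^k = sum_{k>=1} k 2^k x^(k-1) = sum_{j>=0} (j+1) 2^(j+1) x^j.
Equivalently, d/dx [1/(1 - 2x)] = 2/(1 - 2x)^2.
For j = 36: 37 * 2^37 = 37 * 137438953472 = 5085241278464.

5085241278464


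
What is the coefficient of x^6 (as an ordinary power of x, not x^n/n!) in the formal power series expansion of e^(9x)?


The exponential series is e^y = sum_{k>=0} y^k / k!. Substituting y = 9x gives
e^(9x) = sum_{k>=0} 9^k x^k / k!.
So the coefficient of x^n is a^n/n! with a = 9, n = 6:
9^6 / 6! = 531441/720 = 59049/80

59049/80


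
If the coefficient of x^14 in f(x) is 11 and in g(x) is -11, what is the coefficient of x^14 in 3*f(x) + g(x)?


Scalar multiplication scales coefficients: 3 * 11 = 33.
Then add the g coefficient: 33 + -11
= 22

22


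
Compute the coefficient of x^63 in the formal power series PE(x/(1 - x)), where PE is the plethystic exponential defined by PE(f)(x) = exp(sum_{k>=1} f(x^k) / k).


For f(x) = x/(1 - x) we have
sum_{k>=1} f(x^k) / k = sum_{k>=1} (1/k) * x^k / (1 - x^k) = sum_{k, m >= 1} x^(k m) / k,
which after exponentiating simplifies to
PE(x/(1 - x)) = prod_{k>=1} 1 / (1 - x^k).
This is the generating function for the partition function p(n), so the coefficient of x^63 is p(63).
Computing p(63) by dynamic programming over parts 1, 2, ..., 63: p(63) = 1505499.

1505499


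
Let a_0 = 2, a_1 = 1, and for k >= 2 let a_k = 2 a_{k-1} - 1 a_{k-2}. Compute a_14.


Iterating the recurrence forward:
a_0 = 2
a_1 = 1
a_2 = 2*1 - 1*2 = 0
a_3 = 2*0 - 1*1 = -1
a_4 = 2*-1 - 1*0 = -2
a_5 = 2*-2 - 1*-1 = -3
a_6 = 2*-3 - 1*-2 = -4
a_7 = 2*-4 - 1*-3 = -5
a_8 = 2*-5 - 1*-4 = -6
a_9 = 2*-6 - 1*-5 = -7
a_10 = 2*-7 - 1*-6 = -8
a_11 = 2*-8 - 1*-7 = -9
a_12 = 2*-9 - 1*-8 = -10
a_13 = 2*-10 - 1*-9 = -11
a_14 = 2*-11 - 1*-10 = -12
So a_14 = -12.

-12


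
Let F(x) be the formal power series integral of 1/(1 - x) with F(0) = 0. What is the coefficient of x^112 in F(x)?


1/(1 - x) = sum_{k>=0} x^k. Integrating termwise and using F(0) = 0 gives
F(x) = sum_{k>=0} x^(k+1) / (k+1) = sum_{m>=1} x^m / m = -ln(1 - x).
So the coefficient of x^112 is 1/112 = 1/112.

1/112


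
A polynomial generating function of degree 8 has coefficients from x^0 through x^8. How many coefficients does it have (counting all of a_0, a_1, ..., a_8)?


A polynomial of degree 8 takes the form a_0 + a_1 x + ... + a_8 x^8.
The number of coefficients is 8 + 1 = 9.

9


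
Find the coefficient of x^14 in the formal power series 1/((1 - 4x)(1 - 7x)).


By partial fractions or Cauchy convolution:
The coefficient equals sum_{k=0}^{14} 4^k * 7^(14-k).
= 1582162589373

1582162589373


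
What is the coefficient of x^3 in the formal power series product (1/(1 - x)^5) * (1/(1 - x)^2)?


Combine the factors: (1/(1 - x)^5) * (1/(1 - x)^2) = 1/(1 - x)^7.
Then use 1/(1 - x)^r = sum_{k>=0} C(k + r - 1, r - 1) x^k with r = 7 and k = 3:
C(9, 6) = 84.

84


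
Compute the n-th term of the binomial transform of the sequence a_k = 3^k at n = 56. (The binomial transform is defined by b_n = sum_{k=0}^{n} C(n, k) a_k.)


With a_k = 3^k, b_n = sum_{k=0}^{n} C(n, k) 3^k = (1 + 3)^n by the binomial theorem.
For n = 56: (1 + 3)^56 = 4^56 = 5192296858534827628530496329220096.

5192296858534827628530496329220096


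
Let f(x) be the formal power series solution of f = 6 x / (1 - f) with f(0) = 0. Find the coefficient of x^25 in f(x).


Apply Lagrange inversion: f = 6 x * phi(f) with phi(t) = 1/(1 - t), so
[x^n] f = 6^n * (1/n) [t^(n-1)] phi(t)^n = 6^n * (1/n) [t^(n-1)] (1 - t)^(-n) = 6^n * (1/n) C(2n - 2, n - 1) = 6^n * C_{n-1}.
For n = 25: C_24 = C(48, 24) / 25 = 32247603683100/25 = 1289904147324.
With the 6^25 = 28430288029929701376 factor, the coefficient is 28430288029929701376 * 1289904147324 = 36672346439422195245071229517824.

36672346439422195245071229517824


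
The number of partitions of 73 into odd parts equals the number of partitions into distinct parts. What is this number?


Computing partitions of 73 into odd parts (1, 3, 5, ...):
Using the generating function prod_{k>=0} 1/(1-x^(2k+1)),
the count is 40026

40026


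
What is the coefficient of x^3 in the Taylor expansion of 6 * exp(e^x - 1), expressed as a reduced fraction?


exp(e^x - 1) = sum_{k>=0} Bell_k x^k / k!, where Bell_k is the k-th Bell number.
So the coefficient of x^3 is 6 * Bell_3 / 3!.
Computing: Bell_3 = 5 and 3! = 6, giving
6 * 5/6 = 5.

5


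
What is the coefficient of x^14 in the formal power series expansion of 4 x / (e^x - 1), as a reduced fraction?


The exponential generating function for Bernoulli numbers is
x / (e^x - 1) = sum_{k>=0} B_k x^k / k!.
So the coefficient of x^14 in 4 x / (e^x - 1) is 4 B_14 / 14!.
Computing: B_14 = 7/6, 14! = 87178291200, giving
4 * 7/6 / 87178291200 = 1/18681062400.

1/18681062400


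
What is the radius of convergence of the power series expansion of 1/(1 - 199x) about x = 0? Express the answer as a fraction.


Expanding 1/(1 - 199x) = sum_{k>=0} 199^k x^k, the series converges when |199x| < 1, i.e., |x| < 1/199.
So the radius of convergence is 1/199 = 1/199.

1/199


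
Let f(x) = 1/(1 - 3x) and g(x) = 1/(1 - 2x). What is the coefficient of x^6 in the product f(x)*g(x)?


The coefficient of x^n in f*g is the Cauchy product: sum_{k=0}^{n} a^k * b^(n-k).
With a=3, b=2, n=6:
sum_{k=0}^{6} 3^k * 2^(6-k)
= 2059

2059


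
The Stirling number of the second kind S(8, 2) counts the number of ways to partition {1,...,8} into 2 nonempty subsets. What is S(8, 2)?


Using the explicit formula S(n,k) = (1/k!) sum_{j=0}^{k} (-1)^(k-j) C(k,j) j^n:
S(8, 2) = 127
Equivalently, S(n,k) is n! times the coefficient of x^n in the EGF (e^x - 1)^k / k!.

127


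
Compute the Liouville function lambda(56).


The Liouville function is lambda(k) = (-1)^Omega(k), where Omega(k) counts the prime factors of k with multiplicity.
Factoring: 56 = 2 * 2 * 2 * 7, so Omega(56) = 4.
lambda(56) = (-1)^4 = 1.

1


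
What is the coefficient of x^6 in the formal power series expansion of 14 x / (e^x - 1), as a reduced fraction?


The exponential generating function for Bernoulli numbers is
x / (e^x - 1) = sum_{k>=0} B_k x^k / k!.
So the coefficient of x^6 in 14 x / (e^x - 1) is 14 B_6 / 6!.
Computing: B_6 = 1/42, 6! = 720, giving
14 * 1/42 / 720 = 1/2160.

1/2160


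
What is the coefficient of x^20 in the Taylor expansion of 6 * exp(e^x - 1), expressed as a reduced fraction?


exp(e^x - 1) = sum_{k>=0} Bell_k x^k / k!, where Bell_k is the k-th Bell number.
So the coefficient of x^20 is 6 * Bell_20 / 20!.
Computing: Bell_20 = 51724158235372 and 20! = 2432902008176640000, giving
6 * 51724158235372/2432902008176640000 = 263898766507/2068794224640000.

263898766507/2068794224640000


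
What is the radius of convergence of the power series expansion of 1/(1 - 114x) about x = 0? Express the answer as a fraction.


Expanding 1/(1 - 114x) = sum_{k>=0} 114^k x^k, the series converges when |114x| < 1, i.e., |x| < 1/114.
So the radius of convergence is 1/114 = 1/114.

1/114


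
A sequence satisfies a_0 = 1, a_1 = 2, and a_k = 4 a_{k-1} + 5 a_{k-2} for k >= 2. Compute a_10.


The characteristic equation is t^2 - 4 t - 5 = 0, with roots r_1 = 5 and r_2 = -1 (so c_1 = r_1 + r_2, c_2 = -r_1 r_2 as required).
One can use the closed form a_n = A r_1^n + B r_2^n, but direct iteration is more reliable:
a_0 = 1, a_1 = 2, a_2 = 13, a_3 = 62, a_4 = 313, a_5 = 1562, a_6 = 7813, a_7 = 39062, a_8 = 195313, a_9 = 976562, a_10 = 4882813.
So a_10 = 4882813.

4882813


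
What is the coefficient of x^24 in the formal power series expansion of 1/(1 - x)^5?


The negative binomial / multiset identity is
1/(1 - x)^r = sum_{k>=0} C(k + r - 1, r - 1) x^k.
Here r = 5 and k = 24, so the coefficient is
C(24 + 4, 4) = C(28, 4)
= 20475

20475


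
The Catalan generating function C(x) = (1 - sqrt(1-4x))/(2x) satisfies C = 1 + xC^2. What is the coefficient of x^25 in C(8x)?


Substituting x -> 8x scales the n-th coefficient by 8^n, so [x^25] C(8x) = 8^25 * C_25.
C_25 = C(2*25, 25)/(26) = 126410606437752/26 = 4861946401452.
So 8^25 * 4861946401452 = 37778931862957161709568 * 4861946401452 = 183679141821804874793065781957492736.

183679141821804874793065781957492736


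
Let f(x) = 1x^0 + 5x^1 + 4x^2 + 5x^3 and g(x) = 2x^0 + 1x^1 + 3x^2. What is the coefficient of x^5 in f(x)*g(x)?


Cauchy product at x^5:
5*3
= 15

15


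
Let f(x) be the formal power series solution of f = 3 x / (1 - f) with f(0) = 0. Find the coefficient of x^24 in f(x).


Apply Lagrange inversion: f = 3 x * phi(f) with phi(t) = 1/(1 - t), so
[x^n] f = 3^n * (1/n) [t^(n-1)] phi(t)^n = 3^n * (1/n) [t^(n-1)] (1 - t)^(-n) = 3^n * (1/n) C(2n - 2, n - 1) = 3^n * C_{n-1}.
For n = 24: C_23 = C(46, 23) / 24 = 8233430727600/24 = 343059613650.
With the 3^24 = 282429536481 factor, the coefficient is 282429536481 * 343059613650 = 96890167668520440565650.

96890167668520440565650


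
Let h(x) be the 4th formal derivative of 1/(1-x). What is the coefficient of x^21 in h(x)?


Differentiating 4 times: d^4/dx^4 [1/(1-x)] = 4!/(1-x)^5.
The expansion 1/(1-x)^5 = sum_{k>=0} C(k+4, 4) x^k, so the coefficient of x^n in 4!/(1-x)^5 is 4! * C(n+4, 4).
For n = 21: 24 * C(25, 4) = 24 * 12650 = 303600

303600


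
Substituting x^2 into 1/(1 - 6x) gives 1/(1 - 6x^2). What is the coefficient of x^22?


The coefficient of x^(2m) in 1/(1 - 6x^2) is 6^m.
With n = 22 = 2*11, the coefficient is 6^11 = 362797056.

362797056


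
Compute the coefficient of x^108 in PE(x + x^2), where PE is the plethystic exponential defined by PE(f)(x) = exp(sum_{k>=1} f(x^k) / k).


With f(x) = x + x^2, the exponent is sum_{k>=1} (x^k + x^(2k)) / k = -ln(1 - x) - ln(1 - x^2). Exponentiating:
PE(x + x^2) = 1 / ((1 - x)(1 - x^2)).
This is the generating function for partitions of n into parts of size 1 or 2. The number of 2's can be any j in 0..54, and the rest are 1's, so
[x^108] = floor(108/2) + 1 = 55.

55


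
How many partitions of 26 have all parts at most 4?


Using the generating function (1-x)^(-1)(1-x^2)^(-1)...(1-x^4)^(-1),
the coefficient of x^26 counts these restricted partitions.
Result = 206

206


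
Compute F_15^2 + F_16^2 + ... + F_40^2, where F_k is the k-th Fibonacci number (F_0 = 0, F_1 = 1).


There is a standard identity sum_{k=0}^{N} F_k^2 = F_N * F_{N+1} (proved inductively from the telescoping relation F_k^2 = F_k F_{k+1} - F_{k-1} F_k). Then
sum_{k=15}^{40} F_k^2 = F_40 F_41 - F_14 F_15.
Computing: F_40 = 102334155, F_41 = 165580141, F_14 = 377, F_15 = 610.
Sum = 102334155 * 165580141 - 377 * 610 = 16944503813785885.

16944503813785885


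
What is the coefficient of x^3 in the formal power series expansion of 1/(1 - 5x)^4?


The general identity 1/(1 - c x)^r = sum_{k>=0} c^k C(k + r - 1, r - 1) x^k follows by substituting y = c x into 1/(1 - y)^r = sum_{k>=0} C(k + r - 1, r - 1) y^k.
For c = 5, r = 4, k = 3:
5^3 * C(6, 3) = 125 * 20 = 2500.

2500


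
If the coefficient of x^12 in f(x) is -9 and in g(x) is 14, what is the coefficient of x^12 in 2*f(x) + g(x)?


Scalar multiplication scales coefficients: 2 * -9 = -18.
Then add the g coefficient: -18 + 14
= -4

-4


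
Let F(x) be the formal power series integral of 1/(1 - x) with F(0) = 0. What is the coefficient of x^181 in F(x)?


1/(1 - x) = sum_{k>=0} x^k. Integrating termwise and using F(0) = 0 gives
F(x) = sum_{k>=0} x^(k+1) / (k+1) = sum_{m>=1} x^m / m = -ln(1 - x).
So the coefficient of x^181 is 1/181 = 1/181.

1/181


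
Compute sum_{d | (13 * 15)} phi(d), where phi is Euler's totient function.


First, 13 * 15 = 195. One classical identity is sum_{d | n} phi(d) = n (each k in [1, n] has a unique gcd with n, and among the k's with gcd(k, n) = n/d there are phi(d) of them). So the sum equals 195. We also verify directly:
Divisors of 195: 1, 3, 5, 13, 15, 39, 65, 195.
phi values: 1, 2, 4, 12, 8, 24, 48, 96.
Sum = 195.

195


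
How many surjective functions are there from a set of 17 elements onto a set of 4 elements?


By inclusion-exclusion on which target elements are missed, the number of surjections from an n-set onto a k-set is
surj(n, k) = sum_{j=0}^{k} (-1)^j C(k, j) (k - j)^n.
Equivalently surj(n, k) = k! * S(n, k), where S(n, k) is the Stirling number of the second kind.
For n = 17, k = 4:
S(17, 4) = 694337290, so
surj = 4! * 694337290 = 24 * 694337290 = 16664094960.

16664094960


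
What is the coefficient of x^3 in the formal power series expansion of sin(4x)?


The Maclaurin series is sin(t) = sum_{k>=0} (-1)^k t^(2k+1) / (2k+1)!, so substituting t = 4x, only odd powers of x are nonzero, with coefficient of x^(2k+1) equal to (-1)^k 4^(2k+1) / (2k+1)!.
Write 3 = 2*1 + 1, giving the coefficient (-1)^1 * 4^3 / 3! = -64/6 = -32/3.

-32/3


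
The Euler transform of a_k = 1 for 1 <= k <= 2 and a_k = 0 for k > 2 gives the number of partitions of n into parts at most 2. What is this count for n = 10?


Partitions of 10 into parts at most 2:
Using generating function (1-x)^(-1)(1-x^2)^(-1),
the coefficient of x^10 = 6

6


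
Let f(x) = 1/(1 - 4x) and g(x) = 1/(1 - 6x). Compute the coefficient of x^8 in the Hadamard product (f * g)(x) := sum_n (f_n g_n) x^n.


f has coefficients f_k = 4^k and g has coefficients g_k = 6^k, so the Hadamard product has coefficient (f*g)_k = 4^k * 6^k = 24^k.
For k = 8: 24^8 = 110075314176.

110075314176


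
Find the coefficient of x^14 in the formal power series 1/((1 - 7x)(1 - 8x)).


By partial fractions or Cauchy convolution:
The coefficient equals sum_{k=0}^{14} 7^k * 8^(14-k).
= 30436810578889

30436810578889


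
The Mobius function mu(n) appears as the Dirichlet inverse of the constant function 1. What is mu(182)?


182 = 2 * 7 * 13 (all distinct primes).
mu(182) = (-1)^3 = -1

-1


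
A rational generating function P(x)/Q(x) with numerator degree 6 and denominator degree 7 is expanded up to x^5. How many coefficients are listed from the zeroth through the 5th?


Expanding up to x^5 gives the coefficients for x^0, x^1, ..., x^5.
That is 5 + 1 = 6 coefficients in total.

6


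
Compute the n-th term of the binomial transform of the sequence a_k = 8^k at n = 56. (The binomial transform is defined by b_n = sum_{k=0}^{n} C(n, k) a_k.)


With a_k = 8^k, b_n = sum_{k=0}^{n} C(n, k) 8^k = (1 + 8)^n by the binomial theorem.
For n = 56: (1 + 8)^56 = 9^56 = 273892744995340833777347939263771534786080723599733441.

273892744995340833777347939263771534786080723599733441


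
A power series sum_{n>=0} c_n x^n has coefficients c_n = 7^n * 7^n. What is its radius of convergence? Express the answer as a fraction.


By the root test (Cauchy-Hadamard), the radius is R = 1 / limsup_n |c_n|^(1/n).
Here |c_n|^(1/n) = (7^n * 7^n)^(1/n) = 7 * 7 = 49 for all n.
So R = 1/49 = 1/49.

1/49


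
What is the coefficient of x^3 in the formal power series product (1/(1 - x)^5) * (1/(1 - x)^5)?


Combine the factors: (1/(1 - x)^5) * (1/(1 - x)^5) = 1/(1 - x)^10.
Then use 1/(1 - x)^r = sum_{k>=0} C(k + r - 1, r - 1) x^k with r = 10 and k = 3:
C(12, 9) = 220.

220


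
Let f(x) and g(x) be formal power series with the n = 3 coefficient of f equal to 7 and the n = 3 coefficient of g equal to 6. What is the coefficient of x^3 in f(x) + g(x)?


Addition of formal power series is termwise.
The coefficient of x^3 in f + g = 7 + 6
= 13

13


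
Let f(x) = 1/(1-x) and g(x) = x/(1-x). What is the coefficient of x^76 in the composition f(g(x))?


First simplify the composition: f(g(x)) = 1/(1 - x/(1-x)) = (1-x)/((1-x) - x) = (1-x)/(1-2x).
Now extract the coefficient. Write (1-x)/(1-2x) = 1/(1-2x) - x/(1-2x).
The coefficient of x^n in 1/(1-2x) is 2^n, and in x/(1-2x) is 2^(n-1) (for n >= 1).
So the coefficient of x^76 is 2^76 - 2^75 = 75557863725914323419136 - 37778931862957161709568 = 37778931862957161709568.

37778931862957161709568


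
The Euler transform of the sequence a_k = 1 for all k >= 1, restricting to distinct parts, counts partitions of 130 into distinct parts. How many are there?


Partitions of 130 into distinct parts can be computed via generating function.
Product (1+x)(1+x^2)(1+x^3)...
The coefficient of x^130 = 4654670

4654670


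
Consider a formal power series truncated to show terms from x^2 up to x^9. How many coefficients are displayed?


From x^2 to x^9 inclusive, the count is 9 - 2 + 1 = 8.

8


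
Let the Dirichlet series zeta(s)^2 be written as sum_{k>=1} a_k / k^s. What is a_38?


The Dirichlet convolution of the constant function 1 with itself gives (1 * 1)(k) = sum_{d | k} 1 = d(k), the number of positive divisors of k.
Since zeta(s) = sum_{k>=1} 1/k^s, we have zeta(s)^2 = sum_{k>=1} d(k)/k^s, so a_k = d(k).
For k = 38: the divisors are 1, 2, 19, 38.
Count = 4.

4


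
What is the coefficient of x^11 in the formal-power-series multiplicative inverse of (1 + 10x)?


The inverse is 1/(1 + 10x). Apply the geometric identity 1/(1 - y) = sum_{k>=0} y^k with y = -10x:
1/(1 + 10x) = sum_{k>=0} (-10)^k x^k.
So the coefficient of x^11 is (-10)^11 = -100000000000.

-100000000000


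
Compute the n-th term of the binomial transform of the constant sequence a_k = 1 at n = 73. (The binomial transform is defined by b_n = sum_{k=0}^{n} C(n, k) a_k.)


With a_k = 1 for all k, b_n = sum_{k=0}^{n} C(n, k) = 2^n by the binomial theorem.
For n = 73: 2^73 = 9444732965739290427392.

9444732965739290427392


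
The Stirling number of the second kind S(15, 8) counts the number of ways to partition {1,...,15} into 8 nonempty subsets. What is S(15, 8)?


Using the explicit formula S(n,k) = (1/k!) sum_{j=0}^{k} (-1)^(k-j) C(k,j) j^n:
S(15, 8) = 216627840
Equivalently, S(n,k) is n! times the coefficient of x^n in the EGF (e^x - 1)^k / k!.

216627840


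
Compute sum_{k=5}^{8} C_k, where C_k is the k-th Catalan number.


C_5 through C_8: 42, 132, 429, 1430
Sum = 42 + 132 + 429 + 1430
= 2033

2033


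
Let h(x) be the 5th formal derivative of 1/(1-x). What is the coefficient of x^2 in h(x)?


Differentiating 5 times: d^5/dx^5 [1/(1-x)] = 5!/(1-x)^6.
The expansion 1/(1-x)^6 = sum_{k>=0} C(k+5, 5) x^k, so the coefficient of x^n in 5!/(1-x)^6 is 5! * C(n+5, 5).
For n = 2: 120 * C(7, 5) = 120 * 21 = 2520

2520


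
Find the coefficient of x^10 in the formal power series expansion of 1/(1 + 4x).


Write 1/(1 + c x) = 1/(1 - (-c) x) and apply the geometric-series identity
1/(1 - y) = sum_{k>=0} y^k to get 1/(1 + c x) = sum_{k>=0} (-c)^k x^k.
So the coefficient of x^k is (-c)^k = (-1)^k * c^k.
Here c = 4 and k = 10:
(-4)^10 = 1 * 1048576 = 1048576

1048576


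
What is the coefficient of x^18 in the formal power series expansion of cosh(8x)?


The Maclaurin series is cosh(t) = sum_{m>=0} t^(2m) / (2m)!, so substituting t = 8x, only even powers of x are nonzero, with coefficient of x^(2m) equal to 8^(2m) / (2m)!.
For x^18 the coefficient is 8^18/18! = 18014398509481984/6402373705728000 = 274877906944/97692469875.

274877906944/97692469875


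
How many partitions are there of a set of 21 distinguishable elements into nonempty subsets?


Bell_21 can be computed from the Bell triangle or from Dobinski's identity Bell_n = (1/e) * sum_{k>=0} k^n / k!.
Computing Bell_21 = 474869816156751.

474869816156751


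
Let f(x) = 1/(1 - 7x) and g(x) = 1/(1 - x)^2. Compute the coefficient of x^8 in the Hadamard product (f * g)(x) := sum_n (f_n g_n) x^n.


f has coefficients f_k = 7^k. For g = 1/(1 - x)^2 the coefficient is g_k = C(k + 1, 1) = k + 1. The Hadamard coefficient is (f * g)_k = 7^k * (k + 1).
For k = 8: 7^8 * 9 = 5764801 * 9 = 51883209.

51883209


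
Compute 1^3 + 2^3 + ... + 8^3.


This power sum has a closed form given by Faulhaber's formula
sum_{k=1}^{m} k^p = (1 / (p + 1)) * sum_{j=0}^{p} C(p + 1, j) B_j m^(p + 1 - j),
but for small m direct computation is fastest:
1 + 8 + 27 + 64 + 125 + 216 + 343 + 512 = 1296.

1296


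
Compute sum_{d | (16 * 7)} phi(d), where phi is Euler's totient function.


First, 16 * 7 = 112. One classical identity is sum_{d | n} phi(d) = n (each k in [1, n] has a unique gcd with n, and among the k's with gcd(k, n) = n/d there are phi(d) of them). So the sum equals 112. We also verify directly:
Divisors of 112: 1, 2, 4, 7, 8, 14, 16, 28, 56, 112.
phi values: 1, 1, 2, 6, 4, 6, 8, 12, 24, 48.
Sum = 112.

112


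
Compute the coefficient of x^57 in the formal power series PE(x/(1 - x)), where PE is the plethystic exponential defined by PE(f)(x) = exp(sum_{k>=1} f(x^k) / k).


For f(x) = x/(1 - x) we have
sum_{k>=1} f(x^k) / k = sum_{k>=1} (1/k) * x^k / (1 - x^k) = sum_{k, m >= 1} x^(k m) / k,
which after exponentiating simplifies to
PE(x/(1 - x)) = prod_{k>=1} 1 / (1 - x^k).
This is the generating function for the partition function p(n), so the coefficient of x^57 is p(57).
Computing p(57) by dynamic programming over parts 1, 2, ..., 57: p(57) = 614154.

614154


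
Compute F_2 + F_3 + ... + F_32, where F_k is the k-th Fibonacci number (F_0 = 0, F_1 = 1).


Use the identity sum_{k=0}^{N} F_k = F_{N+2} - 1 (which follows from F_{k+2} - F_{k+1} = F_k). Then
sum_{k=2}^{32} F_k = (F_{34} - 1) - (F_{3} - 1) = F_{34} - F_{3}.
Computing: F_{34} = 5702887, F_{3} = 2, so
Sum = 5702887 - 2 = 5702885.

5702885


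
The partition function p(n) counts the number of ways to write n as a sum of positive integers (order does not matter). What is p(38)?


Using the generating function prod_{k>=1} 1/(1-x^k), we compute p(38).
By dynamic programming over parts 1 through 38:
p(38) = 26015

26015


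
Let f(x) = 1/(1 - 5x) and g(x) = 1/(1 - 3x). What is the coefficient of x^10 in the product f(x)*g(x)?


The coefficient of x^n in f*g is the Cauchy product: sum_{k=0}^{n} a^k * b^(n-k).
With a=5, b=3, n=10:
sum_{k=0}^{10} 5^k * 3^(10-k)
= 24325489

24325489


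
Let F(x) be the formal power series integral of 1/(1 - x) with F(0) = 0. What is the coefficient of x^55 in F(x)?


1/(1 - x) = sum_{k>=0} x^k. Integrating termwise and using F(0) = 0 gives
F(x) = sum_{k>=0} x^(k+1) / (k+1) = sum_{m>=1} x^m / m = -ln(1 - x).
So the coefficient of x^55 is 1/55 = 1/55.

1/55


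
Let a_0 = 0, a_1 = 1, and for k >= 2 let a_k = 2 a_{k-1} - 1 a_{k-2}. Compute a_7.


Iterating the recurrence forward:
a_0 = 0
a_1 = 1
a_2 = 2*1 - 1*0 = 2
a_3 = 2*2 - 1*1 = 3
a_4 = 2*3 - 1*2 = 4
a_5 = 2*4 - 1*3 = 5
a_6 = 2*5 - 1*4 = 6
a_7 = 2*6 - 1*5 = 7
So a_7 = 7.

7


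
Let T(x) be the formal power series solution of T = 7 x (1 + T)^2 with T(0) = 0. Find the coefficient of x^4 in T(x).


Apply the Lagrange inversion formula: if T = 7 x * phi(T) with phi(t) = (1 + t)^2, then [x^n] T = 7^n * (1/n) [t^(n-1)] phi(t)^n = 7^n * (1/n) [t^(n-1)] (1 + t)^(2n) = 7^n * (1/n) C(2n, n-1).
Using the identity C(2n, n-1) = C(2n, n) * n / (n+1), the unscaled factor equals C(2n, n) / (n+1) = C_n, the n-th Catalan number.
For n = 4: C_4 = C(8, 4) / 5 = 70/5 = 14.
With the 7^4 = 2401 factor, the coefficient is 2401 * 14 = 33614.

33614


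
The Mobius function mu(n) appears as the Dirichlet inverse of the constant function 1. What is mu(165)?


165 = 3 * 5 * 11 (all distinct primes).
mu(165) = (-1)^3 = -1

-1


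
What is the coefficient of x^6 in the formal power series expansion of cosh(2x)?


The Maclaurin series is cosh(t) = sum_{m>=0} t^(2m) / (2m)!, so substituting t = 2x, only even powers of x are nonzero, with coefficient of x^(2m) equal to 2^(2m) / (2m)!.
For x^6 the coefficient is 2^6/6! = 64/720 = 4/45.

4/45


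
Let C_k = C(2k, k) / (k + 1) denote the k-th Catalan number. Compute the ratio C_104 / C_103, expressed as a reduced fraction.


Using C_k = (2k)! / (k! (k+1)!), the ratio C_{k+1}/C_k simplifies to
C_{k+1}/C_k = [(2k+2)! / ((k+1)! (k+2)!)] * [k! (k+1)! / (2k)!]
 = (2k+2)(2k+1) / ((k+1)(k+2)) = 2(2k+1) / (k+2).
For k = 103: 2(2*103 + 1) / (103 + 2) = 414/105 = 138/35.

138/35


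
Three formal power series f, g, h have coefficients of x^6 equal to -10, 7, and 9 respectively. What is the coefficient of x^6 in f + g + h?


Series addition is componentwise:
-10 + 7 + 9
= 6

6


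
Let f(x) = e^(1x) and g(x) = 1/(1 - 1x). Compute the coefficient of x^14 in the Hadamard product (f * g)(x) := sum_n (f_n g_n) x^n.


Expanding: f_k = 1^k/k! (from e^(1x)) and g_k = 1^k (from 1/(1 - 1x)). So the Hadamard coefficient (f * g)_k = 1^k 1^k / k! = (1)^k / k!.
For k = 14: 1^14/14! = 1/87178291200 = 1/87178291200.

1/87178291200


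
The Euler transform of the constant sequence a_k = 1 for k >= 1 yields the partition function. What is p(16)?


The Euler transform converts the sequence a_k = 1 into the number of integer partitions.
Using the recurrence or dynamic programming:
p(16) = 231

231


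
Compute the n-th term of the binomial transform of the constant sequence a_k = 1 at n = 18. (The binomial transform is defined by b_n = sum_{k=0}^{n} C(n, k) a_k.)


With a_k = 1 for all k, b_n = sum_{k=0}^{n} C(n, k) = 2^n by the binomial theorem.
For n = 18: 2^18 = 262144.

262144


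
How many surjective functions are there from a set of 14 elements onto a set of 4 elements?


By inclusion-exclusion on which target elements are missed, the number of surjections from an n-set onto a k-set is
surj(n, k) = sum_{j=0}^{k} (-1)^j C(k, j) (k - j)^n.
Equivalently surj(n, k) = k! * S(n, k), where S(n, k) is the Stirling number of the second kind.
For n = 14, k = 4:
S(14, 4) = 10391745, so
surj = 4! * 10391745 = 24 * 10391745 = 249401880.

249401880


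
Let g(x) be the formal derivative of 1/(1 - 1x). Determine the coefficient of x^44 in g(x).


Differentiate termwise: d/dx sum_{k>=0} 1^k x^k = sum_{k>=1} k 1^k x^(k-1) = sum_{j>=0} (j+1) 1^(j+1) x^j.
Equivalently, d/dx [1/(1 - 1x)] = 1/(1 - 1x)^2.
For j = 44: 45 * 1^45 = 45 * 1 = 45.

45


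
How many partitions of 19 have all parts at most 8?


Using the generating function (1-x)^(-1)(1-x^2)^(-1)...(1-x^8)^(-1),
the coefficient of x^19 counts these restricted partitions.
Result = 352

352


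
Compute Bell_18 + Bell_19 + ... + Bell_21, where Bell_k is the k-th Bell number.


Recall Bell_k counts set partitions of a k-set (with Bell_0 = 1 by convention).
Bell_18 through Bell_21: 682076806159, 5832742205057, 51724158235372, 474869816156751
Sum = 682076806159 + 5832742205057 + 51724158235372 + 474869816156751 = 533108793403339.

533108793403339


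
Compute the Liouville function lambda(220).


The Liouville function is lambda(k) = (-1)^Omega(k), where Omega(k) counts the prime factors of k with multiplicity.
Factoring: 220 = 2 * 2 * 5 * 11, so Omega(220) = 4.
lambda(220) = (-1)^4 = 1.

1


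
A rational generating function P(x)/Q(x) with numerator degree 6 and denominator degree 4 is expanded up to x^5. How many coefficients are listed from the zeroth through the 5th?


Expanding up to x^5 gives the coefficients for x^0, x^1, ..., x^5.
That is 5 + 1 = 6 coefficients in total.

6


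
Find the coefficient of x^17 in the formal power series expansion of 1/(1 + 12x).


Write 1/(1 + c x) = 1/(1 - (-c) x) and apply the geometric-series identity
1/(1 - y) = sum_{k>=0} y^k to get 1/(1 + c x) = sum_{k>=0} (-c)^k x^k.
So the coefficient of x^k is (-c)^k = (-1)^k * c^k.
Here c = 12 and k = 17:
(-12)^17 = -1 * 2218611106740436992 = -2218611106740436992

-2218611106740436992


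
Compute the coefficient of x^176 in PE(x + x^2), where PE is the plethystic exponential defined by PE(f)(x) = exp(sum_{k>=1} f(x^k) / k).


With f(x) = x + x^2, the exponent is sum_{k>=1} (x^k + x^(2k)) / k = -ln(1 - x) - ln(1 - x^2). Exponentiating:
PE(x + x^2) = 1 / ((1 - x)(1 - x^2)).
This is the generating function for partitions of n into parts of size 1 or 2. The number of 2's can be any j in 0..88, and the rest are 1's, so
[x^176] = floor(176/2) + 1 = 89.

89


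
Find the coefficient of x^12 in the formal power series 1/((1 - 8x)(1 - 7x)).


By partial fractions or Cauchy convolution:
The coefficient equals sum_{k=0}^{12} 8^k * 7^(12-k).
= 452866803481

452866803481


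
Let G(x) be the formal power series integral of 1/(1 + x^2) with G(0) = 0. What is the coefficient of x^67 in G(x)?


1/(1 + x^2) = sum_{j>=0} (-1)^j x^(2j). Integrating termwise with G(0) = 0:
G(x) = sum_{j>=0} (-1)^j x^(2j+1) / (2j+1) = arctan(x).
Only odd powers are nonzero. For x^67 write 67 = 2*33 + 1, giving
(-1)^33 / 67 = -1/67 = -1/67.

-1/67


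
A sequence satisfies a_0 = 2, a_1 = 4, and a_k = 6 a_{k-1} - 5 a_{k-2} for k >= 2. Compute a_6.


The characteristic equation is t^2 - 6 t + 5 = 0, with roots r_1 = 5 and r_2 = 1 (so c_1 = r_1 + r_2, c_2 = -r_1 r_2 as required).
One can use the closed form a_n = A r_1^n + B r_2^n, but direct iteration is more reliable:
a_0 = 2, a_1 = 4, a_2 = 14, a_3 = 64, a_4 = 314, a_5 = 1564, a_6 = 7814.
So a_6 = 7814.

7814


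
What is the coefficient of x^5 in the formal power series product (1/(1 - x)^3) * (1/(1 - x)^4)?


Combine the factors: (1/(1 - x)^3) * (1/(1 - x)^4) = 1/(1 - x)^7.
Then use 1/(1 - x)^r = sum_{k>=0} C(k + r - 1, r - 1) x^k with r = 7 and k = 5:
C(11, 6) = 462.

462


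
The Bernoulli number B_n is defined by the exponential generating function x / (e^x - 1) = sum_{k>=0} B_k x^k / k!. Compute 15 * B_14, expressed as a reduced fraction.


Bernoulli numbers can also be computed recursively via B_0 = 1 and sum_{j=0}^{m} C(m+1, j) B_j = 0 for m >= 1. Odd-index Bernoulli numbers vanish for k >= 3.
Computing B_14 = 7/6, so 15 * B_14 = 15 * 7/6 = 35/2.

35/2


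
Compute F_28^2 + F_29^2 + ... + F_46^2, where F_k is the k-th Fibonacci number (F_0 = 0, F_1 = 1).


There is a standard identity sum_{k=0}^{N} F_k^2 = F_N * F_{N+1} (proved inductively from the telescoping relation F_k^2 = F_k F_{k+1} - F_{k-1} F_k). Then
sum_{k=28}^{46} F_k^2 = F_46 F_47 - F_27 F_28.
Computing: F_46 = 1836311903, F_47 = 2971215073, F_27 = 196418, F_28 = 317811.
Sum = 1836311903 * 2971215073 - 196418 * 317811 = 5456077542499112921.

5456077542499112921


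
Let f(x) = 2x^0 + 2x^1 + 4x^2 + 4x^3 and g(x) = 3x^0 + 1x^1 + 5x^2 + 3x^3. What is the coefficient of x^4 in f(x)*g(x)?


Cauchy product at x^4:
2*3 + 4*5 + 4*1
= 30

30


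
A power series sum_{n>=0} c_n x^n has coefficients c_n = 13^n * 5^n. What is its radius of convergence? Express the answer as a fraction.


By the root test (Cauchy-Hadamard), the radius is R = 1 / limsup_n |c_n|^(1/n).
Here |c_n|^(1/n) = (13^n * 5^n)^(1/n) = 13 * 5 = 65 for all n.
So R = 1/65 = 1/65.

1/65


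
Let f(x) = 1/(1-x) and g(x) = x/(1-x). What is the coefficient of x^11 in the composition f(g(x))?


First simplify the composition: f(g(x)) = 1/(1 - x/(1-x)) = (1-x)/((1-x) - x) = (1-x)/(1-2x).
Now extract the coefficient. Write (1-x)/(1-2x) = 1/(1-2x) - x/(1-2x).
The coefficient of x^n in 1/(1-2x) is 2^n, and in x/(1-2x) is 2^(n-1) (for n >= 1).
So the coefficient of x^11 is 2^11 - 2^10 = 2048 - 1024 = 1024.

1024


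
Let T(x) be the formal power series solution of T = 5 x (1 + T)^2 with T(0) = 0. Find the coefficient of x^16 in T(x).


Apply the Lagrange inversion formula: if T = 5 x * phi(T) with phi(t) = (1 + t)^2, then [x^n] T = 5^n * (1/n) [t^(n-1)] phi(t)^n = 5^n * (1/n) [t^(n-1)] (1 + t)^(2n) = 5^n * (1/n) C(2n, n-1).
Using the identity C(2n, n-1) = C(2n, n) * n / (n+1), the unscaled factor equals C(2n, n) / (n+1) = C_n, the n-th Catalan number.
For n = 16: C_16 = C(32, 16) / 17 = 601080390/17 = 35357670.
With the 5^16 = 152587890625 factor, the coefficient is 152587890625 * 35357670 = 5395152282714843750.

5395152282714843750


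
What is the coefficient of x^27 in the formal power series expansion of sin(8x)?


The Maclaurin series is sin(t) = sum_{k>=0} (-1)^k t^(2k+1) / (2k+1)!, so substituting t = 8x, only odd powers of x are nonzero, with coefficient of x^(2k+1) equal to (-1)^k 8^(2k+1) / (2k+1)!.
Write 27 = 2*13 + 1, giving the coefficient (-1)^13 * 8^27 / 27! = -2417851639229258349412352/10888869450418352160768000000 = -288230376151711744/1298054391195577640625.

-288230376151711744/1298054391195577640625


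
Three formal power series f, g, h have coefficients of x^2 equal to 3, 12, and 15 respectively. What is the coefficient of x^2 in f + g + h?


Series addition is componentwise:
3 + 12 + 15
= 30

30


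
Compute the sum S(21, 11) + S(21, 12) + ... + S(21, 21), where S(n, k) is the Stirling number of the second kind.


By definition, S(n, k) counts partitions of an n-set into exactly k nonempty blocks.
Computing row n = 21 for k = 11..21:
S(21, k): 26826851689001, 6833042030178, 1204909218331, 149304004500, 13087462580, 809944464, 34952799, 1023435, 19285, 210, 1
Sum = 35028040344784.

35028040344784


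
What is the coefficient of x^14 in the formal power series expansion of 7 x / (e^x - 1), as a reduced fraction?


The exponential generating function for Bernoulli numbers is
x / (e^x - 1) = sum_{k>=0} B_k x^k / k!.
So the coefficient of x^14 in 7 x / (e^x - 1) is 7 B_14 / 14!.
Computing: B_14 = 7/6, 14! = 87178291200, giving
7 * 7/6 / 87178291200 = 1/10674892800.

1/10674892800


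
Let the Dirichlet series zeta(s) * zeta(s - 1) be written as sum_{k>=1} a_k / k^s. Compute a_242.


Convolution gives a_k = sum_{d | k} d * 1 = sum_{d | k} d = sigma(k), the sum of positive divisors of k.
For k = 242, the divisors are 1, 2, 11, 22, 121, 242, so
sigma(242) = 1 + 2 + 11 + 22 + 121 + 242 = 399.

399


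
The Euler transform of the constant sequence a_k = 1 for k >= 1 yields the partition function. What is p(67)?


The Euler transform converts the sequence a_k = 1 into the number of integer partitions.
Using the recurrence or dynamic programming:
p(67) = 2679689

2679689


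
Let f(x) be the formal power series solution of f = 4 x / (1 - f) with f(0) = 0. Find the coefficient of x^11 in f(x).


Apply Lagrange inversion: f = 4 x * phi(f) with phi(t) = 1/(1 - t), so
[x^n] f = 4^n * (1/n) [t^(n-1)] phi(t)^n = 4^n * (1/n) [t^(n-1)] (1 - t)^(-n) = 4^n * (1/n) C(2n - 2, n - 1) = 4^n * C_{n-1}.
For n = 11: C_10 = C(20, 10) / 11 = 184756/11 = 16796.
With the 4^11 = 4194304 factor, the coefficient is 4194304 * 16796 = 70447529984.

70447529984


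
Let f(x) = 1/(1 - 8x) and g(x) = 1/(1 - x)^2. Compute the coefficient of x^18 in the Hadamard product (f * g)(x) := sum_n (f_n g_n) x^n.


f has coefficients f_k = 8^k. For g = 1/(1 - x)^2 the coefficient is g_k = C(k + 1, 1) = k + 1. The Hadamard coefficient is (f * g)_k = 8^k * (k + 1).
For k = 18: 8^18 * 19 = 18014398509481984 * 19 = 342273571680157696.

342273571680157696


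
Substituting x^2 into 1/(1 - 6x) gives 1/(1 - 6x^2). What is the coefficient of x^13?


Since 1/(1 - 6x^2) only has even powers of x,
the coefficient of x^13 (odd) is 0.

0


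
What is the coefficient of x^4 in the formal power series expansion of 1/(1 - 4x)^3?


The general identity 1/(1 - c x)^r = sum_{k>=0} c^k C(k + r - 1, r - 1) x^k follows by substituting y = c x into 1/(1 - y)^r = sum_{k>=0} C(k + r - 1, r - 1) y^k.
For c = 4, r = 3, k = 4:
4^4 * C(6, 2) = 256 * 15 = 3840.

3840


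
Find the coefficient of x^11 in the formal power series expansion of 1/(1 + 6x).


Write 1/(1 + c x) = 1/(1 - (-c) x) and apply the geometric-series identity
1/(1 - y) = sum_{k>=0} y^k to get 1/(1 + c x) = sum_{k>=0} (-c)^k x^k.
So the coefficient of x^k is (-c)^k = (-1)^k * c^k.
Here c = 6 and k = 11:
(-6)^11 = -1 * 362797056 = -362797056

-362797056


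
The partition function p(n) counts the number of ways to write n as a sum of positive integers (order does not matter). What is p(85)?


Using the generating function prod_{k>=1} 1/(1-x^k), we compute p(85).
By dynamic programming over parts 1 through 85:
p(85) = 30167357

30167357


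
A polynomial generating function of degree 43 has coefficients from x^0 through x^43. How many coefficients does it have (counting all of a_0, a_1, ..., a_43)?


A polynomial of degree 43 takes the form a_0 + a_1 x + ... + a_43 x^43.
The number of coefficients is 43 + 1 = 44.

44


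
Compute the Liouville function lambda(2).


The Liouville function is lambda(k) = (-1)^Omega(k), where Omega(k) counts the prime factors of k with multiplicity.
Factoring: 2 = 2, so Omega(2) = 1.
lambda(2) = (-1)^1 = -1.

-1


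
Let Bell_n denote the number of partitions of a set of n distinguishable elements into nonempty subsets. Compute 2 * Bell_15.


Bell_15 can be computed from the Bell triangle or from Dobinski's identity Bell_n = (1/e) * sum_{k>=0} k^n / k!.
Computing Bell_15 = 1382958545.
Then 2 * 1382958545 = 2765917090.

2765917090
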